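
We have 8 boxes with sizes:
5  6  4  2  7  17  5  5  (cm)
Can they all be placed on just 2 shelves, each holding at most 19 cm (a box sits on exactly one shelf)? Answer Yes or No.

No

Total = 51 cm; ⌈51/19⌉ = 3.
At least 3 shelves are required, but only 2 are allowed.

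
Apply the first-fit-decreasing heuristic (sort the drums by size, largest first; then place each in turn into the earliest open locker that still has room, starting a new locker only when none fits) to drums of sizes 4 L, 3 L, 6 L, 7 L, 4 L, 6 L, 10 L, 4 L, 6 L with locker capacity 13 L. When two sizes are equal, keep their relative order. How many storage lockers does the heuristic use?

Sorted descending: 10, 7, 6, 6, 6, 4, 4, 4, 3.
  10 → locker 1 (new)  [load 10/13]
  7 → locker 2 (new)  [load 7/13]
  6 → locker 2  [load 13/13]
  6 → locker 3 (new)  [load 6/13]
  6 → locker 3  [load 12/13]
  4 → locker 4 (new)  [load 4/13]
  4 → locker 4  [load 8/13]
  4 → locker 4  [load 12/13]
  3 → locker 1  [load 13/13]
4 storage lockers opened.

4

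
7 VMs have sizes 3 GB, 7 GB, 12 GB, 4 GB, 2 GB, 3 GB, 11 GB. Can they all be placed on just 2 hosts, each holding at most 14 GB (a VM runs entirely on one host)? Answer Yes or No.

Total = 42 GB; ⌈42/14⌉ = 3.
At least 3 hosts are required, but only 2 are allowed.

No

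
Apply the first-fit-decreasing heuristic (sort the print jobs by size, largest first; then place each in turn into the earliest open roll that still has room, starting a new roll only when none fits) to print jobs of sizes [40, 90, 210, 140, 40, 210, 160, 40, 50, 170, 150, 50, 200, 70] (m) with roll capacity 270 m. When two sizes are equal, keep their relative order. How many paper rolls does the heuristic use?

Sorted descending: 210, 210, 200, 170, 160, 150, 140, 90, 70, 50, 50, 40, 40, 40.
  210 → roll 1 (new)  [load 210/270]
  210 → roll 2 (new)  [load 210/270]
  200 → roll 3 (new)  [load 200/270]
  170 → roll 4 (new)  [load 170/270]
  160 → roll 5 (new)  [load 160/270]
  150 → roll 6 (new)  [load 150/270]
  140 → roll 7 (new)  [load 140/270]
  90 → roll 4  [load 260/270]
  70 → roll 3  [load 270/270]
  50 → roll 1  [load 260/270]
  50 → roll 2  [load 260/270]
  40 → roll 5  [load 200/270]
  40 → roll 5  [load 240/270]
  40 → roll 6  [load 190/270]
7 paper rolls opened.

7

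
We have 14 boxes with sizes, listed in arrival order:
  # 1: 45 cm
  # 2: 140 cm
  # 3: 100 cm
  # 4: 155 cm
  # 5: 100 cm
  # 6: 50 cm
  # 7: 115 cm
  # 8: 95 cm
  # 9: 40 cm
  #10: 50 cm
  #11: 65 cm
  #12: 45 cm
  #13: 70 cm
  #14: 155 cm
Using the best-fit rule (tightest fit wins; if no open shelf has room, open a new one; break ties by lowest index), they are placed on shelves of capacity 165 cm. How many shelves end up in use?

9

  45 → shelf 1 (new)  [load 45/165]
  140 → shelf 2 (new)  [load 140/165]
  100 → shelf 1  [load 145/165]
  155 → shelf 3 (new)  [load 155/165]
  100 → shelf 4 (new)  [load 100/165]
  50 → shelf 4  [load 150/165]
  115 → shelf 5 (new)  [load 115/165]
  95 → shelf 6 (new)  [load 95/165]
  40 → shelf 5  [load 155/165]
  50 → shelf 6  [load 145/165]
  65 → shelf 7 (new)  [load 65/165]
  45 → shelf 7  [load 110/165]
  70 → shelf 8 (new)  [load 70/165]
  155 → shelf 9 (new)  [load 155/165]
9 shelves opened.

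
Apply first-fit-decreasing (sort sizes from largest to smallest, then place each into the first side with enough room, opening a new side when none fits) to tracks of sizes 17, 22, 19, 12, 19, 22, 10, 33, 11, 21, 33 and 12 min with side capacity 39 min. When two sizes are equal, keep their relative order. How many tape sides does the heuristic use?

7

Sorted descending: 33, 33, 22, 22, 21, 19, 19, 17, 12, 12, 11, 10.
  33 → side 1 (new)  [load 33/39]
  33 → side 2 (new)  [load 33/39]
  22 → side 3 (new)  [load 22/39]
  22 → side 4 (new)  [load 22/39]
  21 → side 5 (new)  [load 21/39]
  19 → side 6 (new)  [load 19/39]
  19 → side 6  [load 38/39]
  17 → side 3  [load 39/39]
  12 → side 4  [load 34/39]
  12 → side 5  [load 33/39]
  11 → side 7 (new)  [load 11/39]
  10 → side 7  [load 21/39]
7 tape sides opened.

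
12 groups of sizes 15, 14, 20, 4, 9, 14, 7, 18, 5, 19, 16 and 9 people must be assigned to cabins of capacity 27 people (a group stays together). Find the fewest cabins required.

7

Total = 20 + 19 + 18 + 16 + 15 + 14 + 14 + 9 + 9 + 7 + 5 + 4 = 150 people.
Lower bound: ⌈150/27⌉ = 6 cabins.
Also, 7 groups each exceed 27/2 people, and no two of those can share a cabin, so at least 7 cabins are needed.
A packing using 7 cabins:
  cabin 1: 20 + 7 = 27
  cabin 2: 19 + 5 = 24
  cabin 3: 18 + 9 = 27
  cabin 4: 16 + 9 = 25
  cabin 5: 15 + 4 = 19
  cabin 6: 14 = 14
  cabin 7: 14 = 14
This matches the lower bound, so 7 is optimal.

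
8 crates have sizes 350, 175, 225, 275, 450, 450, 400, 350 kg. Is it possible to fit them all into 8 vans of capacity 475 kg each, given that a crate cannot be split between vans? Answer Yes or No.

A valid assignment using 7 vans:
  van 1: 450 = 450
  van 2: 450 = 450
  van 3: 400 = 400
  van 4: 350 = 350
  van 5: 350 = 350
  van 6: 275 + 175 = 450
  van 7: 225 = 225
That uses only 7 ≤ 8, so 8 vans are enough.

Yes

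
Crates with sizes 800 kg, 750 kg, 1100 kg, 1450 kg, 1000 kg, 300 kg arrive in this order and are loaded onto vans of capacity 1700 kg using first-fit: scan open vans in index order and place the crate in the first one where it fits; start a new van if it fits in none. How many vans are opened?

  800 → van 1 (new)  [load 800/1700]
  750 → van 1  [load 1550/1700]
  1100 → van 2 (new)  [load 1100/1700]
  1450 → van 3 (new)  [load 1450/1700]
  1000 → van 4 (new)  [load 1000/1700]
  300 → van 2  [load 1400/1700]
4 vans opened.

4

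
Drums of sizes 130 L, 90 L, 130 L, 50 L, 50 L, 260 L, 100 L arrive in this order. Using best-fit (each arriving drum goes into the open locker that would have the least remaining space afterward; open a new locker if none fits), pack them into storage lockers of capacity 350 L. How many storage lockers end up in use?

3

  130 → locker 1 (new)  [load 130/350]
  90 → locker 1  [load 220/350]
  130 → locker 1  [load 350/350]
  50 → locker 2 (new)  [load 50/350]
  50 → locker 2  [load 100/350]
  260 → locker 3 (new)  [load 260/350]
  100 → locker 2  [load 200/350]
3 storage lockers opened.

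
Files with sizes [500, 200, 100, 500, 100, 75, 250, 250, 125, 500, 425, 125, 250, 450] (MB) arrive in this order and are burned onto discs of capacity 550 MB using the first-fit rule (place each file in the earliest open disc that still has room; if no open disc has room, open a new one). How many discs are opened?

8

  500 → disc 1 (new)  [load 500/550]
  200 → disc 2 (new)  [load 200/550]
  100 → disc 2  [load 300/550]
  500 → disc 3 (new)  [load 500/550]
  100 → disc 2  [load 400/550]
  75 → disc 2  [load 475/550]
  250 → disc 4 (new)  [load 250/550]
  250 → disc 4  [load 500/550]
  125 → disc 5 (new)  [load 125/550]
  500 → disc 6 (new)  [load 500/550]
  425 → disc 5  [load 550/550]
  125 → disc 7 (new)  [load 125/550]
  250 → disc 7  [load 375/550]
  450 → disc 8 (new)  [load 450/550]
8 discs opened.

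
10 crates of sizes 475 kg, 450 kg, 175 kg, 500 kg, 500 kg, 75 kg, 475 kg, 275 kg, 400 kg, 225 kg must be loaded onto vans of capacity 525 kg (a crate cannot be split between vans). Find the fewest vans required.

Total = 500 + 500 + 475 + 475 + 450 + 400 + 275 + 225 + 175 + 75 = 3550 kg.
Lower bound: ⌈3550/525⌉ = 7 vans.
A packing using 8 vans:
  van 1: 500 = 500
  van 2: 500 = 500
  van 3: 475 = 475
  van 4: 475 = 475
  van 5: 450 + 75 = 525
  van 6: 400 = 400
  van 7: 275 + 225 = 500
  van 8: 175 = 175
No arrangement into 7 vans stays within capacity, so 8 is optimal.

8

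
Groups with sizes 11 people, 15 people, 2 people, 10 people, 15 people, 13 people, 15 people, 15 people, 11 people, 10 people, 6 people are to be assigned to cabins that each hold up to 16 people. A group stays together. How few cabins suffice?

Total = 15 + 15 + 15 + 15 + 13 + 11 + 11 + 10 + 10 + 6 + 2 = 123 people.
Lower bound: ⌈123/16⌉ = 8 cabins.
Also, 9 groups each exceed 8 people, and no two of those can share a cabin, so at least 9 cabins are needed.
A packing using 9 cabins:
  cabin 1: 15 = 15
  cabin 2: 15 = 15
  cabin 3: 15 = 15
  cabin 4: 15 = 15
  cabin 5: 13 + 2 = 15
  cabin 6: 11 = 11
  cabin 7: 11 = 11
  cabin 8: 10 + 6 = 16
  cabin 9: 10 = 10
This matches the lower bound, so 9 is optimal.

9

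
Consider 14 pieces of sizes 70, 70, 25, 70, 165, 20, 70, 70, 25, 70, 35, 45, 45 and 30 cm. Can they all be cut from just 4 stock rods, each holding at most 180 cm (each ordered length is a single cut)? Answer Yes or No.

No

Total = 810 cm; ⌈810/180⌉ = 5.
At least 5 stock rods are required, but only 4 are allowed.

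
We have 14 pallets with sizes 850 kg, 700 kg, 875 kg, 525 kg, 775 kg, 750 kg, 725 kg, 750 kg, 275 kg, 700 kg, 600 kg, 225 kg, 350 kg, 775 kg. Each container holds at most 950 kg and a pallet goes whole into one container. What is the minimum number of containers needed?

Total = 875 + 850 + 775 + 775 + 750 + 750 + 725 + 700 + 700 + 600 + 525 + 350 + 275 + 225 = 8875 kg.
Lower bound: ⌈8875/950⌉ = 10 containers.
Also, 11 pallets each exceed 475 kg, and no two of those can share a container, so at least 11 containers are needed.
A packing using 11 containers:
  container 1: 875 = 875
  container 2: 850 = 850
  container 3: 775 = 775
  container 4: 775 = 775
  container 5: 750 = 750
  container 6: 750 = 750
  container 7: 725 + 225 = 950
  container 8: 700 = 700
  container 9: 700 = 700
  container 10: 600 + 350 = 950
  container 11: 525 + 275 = 800
This matches the lower bound, so 11 is optimal.

11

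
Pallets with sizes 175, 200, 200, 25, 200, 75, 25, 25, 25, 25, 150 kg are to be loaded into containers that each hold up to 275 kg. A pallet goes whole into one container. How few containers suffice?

Total = 200 + 200 + 200 + 175 + 150 + 75 + 25 + 25 + 25 + 25 + 25 = 1125 kg.
Lower bound: ⌈1125/275⌉ = 5 containers.
A packing using 5 containers:
  container 1: 200 + 75 = 275
  container 2: 200 + 25 + 25 + 25 = 275
  container 3: 200 + 25 + 25 = 250
  container 4: 175 = 175
  container 5: 150 = 150
This matches the lower bound, so 5 is optimal.

5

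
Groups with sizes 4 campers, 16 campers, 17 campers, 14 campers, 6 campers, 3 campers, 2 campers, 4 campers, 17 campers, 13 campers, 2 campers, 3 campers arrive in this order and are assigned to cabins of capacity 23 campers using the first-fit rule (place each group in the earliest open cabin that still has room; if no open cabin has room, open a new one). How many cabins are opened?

  4 → cabin 1 (new)  [load 4/23]
  16 → cabin 1  [load 20/23]
  17 → cabin 2 (new)  [load 17/23]
  14 → cabin 3 (new)  [load 14/23]
  6 → cabin 2  [load 23/23]
  3 → cabin 1  [load 23/23]
  2 → cabin 3  [load 16/23]
  4 → cabin 3  [load 20/23]
  17 → cabin 4 (new)  [load 17/23]
  13 → cabin 5 (new)  [load 13/23]
  2 → cabin 3  [load 22/23]
  3 → cabin 4  [load 20/23]
5 cabins opened.

5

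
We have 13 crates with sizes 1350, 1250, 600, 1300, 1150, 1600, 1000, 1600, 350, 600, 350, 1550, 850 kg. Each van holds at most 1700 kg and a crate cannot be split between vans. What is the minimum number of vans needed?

9

Total = 1600 + 1600 + 1550 + 1350 + 1300 + 1250 + 1150 + 1000 + 850 + 600 + 600 + 350 + 350 = 13550 kg.
Lower bound: ⌈13550/1700⌉ = 8 vans.
A packing using 9 vans:
  van 1: 1600 = 1600
  van 2: 1600 = 1600
  van 3: 1550 = 1550
  van 4: 1350 + 350 = 1700
  van 5: 1300 + 350 = 1650
  van 6: 1250 = 1250
  van 7: 1150 = 1150
  van 8: 1000 + 600 = 1600
  van 9: 850 + 600 = 1450
No arrangement into 8 vans stays within capacity, so 9 is optimal.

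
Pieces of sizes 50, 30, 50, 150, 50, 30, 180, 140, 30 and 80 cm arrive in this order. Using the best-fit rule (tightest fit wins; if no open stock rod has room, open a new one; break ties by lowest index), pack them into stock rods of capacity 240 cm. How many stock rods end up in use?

4

  50 → stock rod 1 (new)  [load 50/240]
  30 → stock rod 1  [load 80/240]
  50 → stock rod 1  [load 130/240]
  150 → stock rod 2 (new)  [load 150/240]
  50 → stock rod 2  [load 200/240]
  30 → stock rod 2  [load 230/240]
  180 → stock rod 3 (new)  [load 180/240]
  140 → stock rod 4 (new)  [load 140/240]
  30 → stock rod 3  [load 210/240]
  80 → stock rod 4  [load 220/240]
4 stock rods opened.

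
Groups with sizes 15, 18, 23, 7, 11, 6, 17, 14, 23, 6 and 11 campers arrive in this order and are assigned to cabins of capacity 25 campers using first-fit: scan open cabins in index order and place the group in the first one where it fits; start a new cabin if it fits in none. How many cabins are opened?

  15 → cabin 1 (new)  [load 15/25]
  18 → cabin 2 (new)  [load 18/25]
  23 → cabin 3 (new)  [load 23/25]
  7 → cabin 1  [load 22/25]
  11 → cabin 4 (new)  [load 11/25]
  6 → cabin 2  [load 24/25]
  17 → cabin 5 (new)  [load 17/25]
  14 → cabin 4  [load 25/25]
  23 → cabin 6 (new)  [load 23/25]
  6 → cabin 5  [load 23/25]
  11 → cabin 7 (new)  [load 11/25]
7 cabins opened.

7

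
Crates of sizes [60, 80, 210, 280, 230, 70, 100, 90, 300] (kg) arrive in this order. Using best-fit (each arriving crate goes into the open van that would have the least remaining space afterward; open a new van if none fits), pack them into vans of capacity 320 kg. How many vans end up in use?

5

  60 → van 1 (new)  [load 60/320]
  80 → van 1  [load 140/320]
  210 → van 2 (new)  [load 210/320]
  280 → van 3 (new)  [load 280/320]
  230 → van 4 (new)  [load 230/320]
  70 → van 4  [load 300/320]
  100 → van 2  [load 310/320]
  90 → van 1  [load 230/320]
  300 → van 5 (new)  [load 300/320]
5 vans opened.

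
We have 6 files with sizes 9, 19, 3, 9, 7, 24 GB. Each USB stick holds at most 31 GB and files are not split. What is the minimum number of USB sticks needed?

3

Total = 24 + 19 + 9 + 9 + 7 + 3 = 71 GB.
Lower bound: ⌈71/31⌉ = 3 USB sticks.
A packing using 3 USB sticks:
  USB stick 1: 24 + 7 = 31
  USB stick 2: 19 + 9 + 3 = 31
  USB stick 3: 9 = 9
This matches the lower bound, so 3 is optimal.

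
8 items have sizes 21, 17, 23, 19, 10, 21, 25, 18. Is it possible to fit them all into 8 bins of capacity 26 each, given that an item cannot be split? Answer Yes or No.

Yes

A valid assignment using 8 bins:
  bin 1: 25 = 25
  bin 2: 23 = 23
  bin 3: 21 = 21
  bin 4: 21 = 21
  bin 5: 19 = 19
  bin 6: 18 = 18
  bin 7: 17 = 17
  bin 8: 10 = 10
Every load is within 26, so 8 bins suffice.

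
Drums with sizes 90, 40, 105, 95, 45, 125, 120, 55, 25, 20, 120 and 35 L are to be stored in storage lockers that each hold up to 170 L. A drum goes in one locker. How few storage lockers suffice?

Total = 125 + 120 + 120 + 105 + 95 + 90 + 55 + 45 + 40 + 35 + 25 + 20 = 875 L.
Lower bound: ⌈875/170⌉ = 6 storage lockers.
A packing using 6 storage lockers:
  locker 1: 125 + 45 = 170
  locker 2: 120 + 40 = 160
  locker 3: 120 + 35 = 155
  locker 4: 105 + 55 = 160
  locker 5: 95 + 25 + 20 = 140
  locker 6: 90 = 90
This matches the lower bound, so 6 is optimal.

6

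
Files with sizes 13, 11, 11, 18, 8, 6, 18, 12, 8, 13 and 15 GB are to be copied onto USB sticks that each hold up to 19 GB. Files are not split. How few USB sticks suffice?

8

Total = 18 + 18 + 15 + 13 + 13 + 12 + 11 + 11 + 8 + 8 + 6 = 133 GB.
Lower bound: ⌈133/19⌉ = 7 USB sticks.
Also, 8 files each exceed 19/2 GB, and no two of those can share a USB stick, so at least 8 USB sticks are needed.
A packing using 8 USB sticks:
  USB stick 1: 18 = 18
  USB stick 2: 18 = 18
  USB stick 3: 15 = 15
  USB stick 4: 13 + 6 = 19
  USB stick 5: 13 = 13
  USB stick 6: 12 = 12
  USB stick 7: 11 + 8 = 19
  USB stick 8: 11 + 8 = 19
This matches the lower bound, so 8 is optimal.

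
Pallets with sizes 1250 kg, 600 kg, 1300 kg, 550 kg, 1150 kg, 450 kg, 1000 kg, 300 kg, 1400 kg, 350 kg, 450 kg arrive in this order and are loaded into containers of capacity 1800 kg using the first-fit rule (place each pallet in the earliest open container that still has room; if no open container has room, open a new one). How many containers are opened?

6

  1250 → container 1 (new)  [load 1250/1800]
  600 → container 2 (new)  [load 600/1800]
  1300 → container 3 (new)  [load 1300/1800]
  550 → container 1  [load 1800/1800]
  1150 → container 2  [load 1750/1800]
  450 → container 3  [load 1750/1800]
  1000 → container 4 (new)  [load 1000/1800]
  300 → container 4  [load 1300/1800]
  1400 → container 5 (new)  [load 1400/1800]
  350 → container 4  [load 1650/1800]
  450 → container 6 (new)  [load 450/1800]
6 containers opened.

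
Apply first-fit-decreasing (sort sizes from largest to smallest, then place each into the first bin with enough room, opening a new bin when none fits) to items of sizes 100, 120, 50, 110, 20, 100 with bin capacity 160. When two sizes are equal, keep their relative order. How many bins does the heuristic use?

4

Sorted descending: 120, 110, 100, 100, 50, 20.
  120 → bin 1 (new)  [load 120/160]
  110 → bin 2 (new)  [load 110/160]
  100 → bin 3 (new)  [load 100/160]
  100 → bin 4 (new)  [load 100/160]
  50 → bin 2  [load 160/160]
  20 → bin 1  [load 140/160]
4 bins opened.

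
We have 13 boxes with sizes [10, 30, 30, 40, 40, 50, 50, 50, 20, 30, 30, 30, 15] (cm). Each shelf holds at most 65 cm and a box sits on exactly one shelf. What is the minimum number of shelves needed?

Total = 50 + 50 + 50 + 40 + 40 + 30 + 30 + 30 + 30 + 30 + 20 + 15 + 10 = 425 cm.
Lower bound: ⌈425/65⌉ = 7 shelves.
A packing using 8 shelves:
  shelf 1: 50 + 15 = 65
  shelf 2: 50 + 10 = 60
  shelf 3: 50 = 50
  shelf 4: 40 + 20 = 60
  shelf 5: 40 = 40
  shelf 6: 30 + 30 = 60
  shelf 7: 30 + 30 = 60
  shelf 8: 30 = 30
No arrangement into 7 shelves stays within capacity, so 8 is optimal.

8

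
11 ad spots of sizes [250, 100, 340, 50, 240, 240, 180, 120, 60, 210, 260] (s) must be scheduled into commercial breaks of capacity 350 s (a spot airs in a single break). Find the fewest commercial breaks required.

Total = 340 + 260 + 250 + 240 + 240 + 210 + 180 + 120 + 100 + 60 + 50 = 2050 s.
Lower bound: ⌈2050/350⌉ = 6 commercial breaks.
Also, 7 ad spots each exceed 175 s, and no two of those can share a break, so at least 7 commercial breaks are needed.
A packing using 7 commercial breaks:
  break 1: 340 = 340
  break 2: 260 + 60 = 320
  break 3: 250 + 100 = 350
  break 4: 240 + 50 = 290
  break 5: 240 = 240
  break 6: 210 + 120 = 330
  break 7: 180 = 180
This matches the lower bound, so 7 is optimal.

7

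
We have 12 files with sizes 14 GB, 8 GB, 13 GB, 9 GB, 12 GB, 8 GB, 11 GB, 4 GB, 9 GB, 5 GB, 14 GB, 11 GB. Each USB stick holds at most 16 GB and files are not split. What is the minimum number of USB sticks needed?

9

Total = 14 + 14 + 13 + 12 + 11 + 11 + 9 + 9 + 8 + 8 + 5 + 4 = 118 GB.
Lower bound: ⌈118/16⌉ = 8 USB sticks.
A packing using 9 USB sticks:
  USB stick 1: 14 = 14
  USB stick 2: 14 = 14
  USB stick 3: 13 = 13
  USB stick 4: 12 + 4 = 16
  USB stick 5: 11 + 5 = 16
  USB stick 6: 11 = 11
  USB stick 7: 9 = 9
  USB stick 8: 9 = 9
  USB stick 9: 8 + 8 = 16
No arrangement into 8 USB sticks stays within capacity, so 9 is optimal.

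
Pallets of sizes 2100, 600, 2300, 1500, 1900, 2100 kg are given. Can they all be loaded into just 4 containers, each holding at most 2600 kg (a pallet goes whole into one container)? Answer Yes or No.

No

Total = 10500 kg; ⌈10500/2600⌉ = 5.
At least 5 containers are required, but only 4 are allowed.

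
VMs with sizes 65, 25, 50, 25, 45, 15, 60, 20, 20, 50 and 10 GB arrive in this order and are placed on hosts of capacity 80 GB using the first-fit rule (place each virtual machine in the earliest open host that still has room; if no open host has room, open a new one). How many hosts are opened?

5

  65 → host 1 (new)  [load 65/80]
  25 → host 2 (new)  [load 25/80]
  50 → host 2  [load 75/80]
  25 → host 3 (new)  [load 25/80]
  45 → host 3  [load 70/80]
  15 → host 1  [load 80/80]
  60 → host 4 (new)  [load 60/80]
  20 → host 4  [load 80/80]
  20 → host 5 (new)  [load 20/80]
  50 → host 5  [load 70/80]
  10 → host 3  [load 80/80]
5 hosts opened.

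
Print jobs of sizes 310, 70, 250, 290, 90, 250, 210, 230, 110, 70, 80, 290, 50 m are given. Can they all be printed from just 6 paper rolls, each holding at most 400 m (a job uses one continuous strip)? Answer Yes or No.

No

Total = 2300 m; ⌈2300/400⌉ = 6.
7 print jobs each exceed half the capacity and cannot share a roll, forcing at least 7 paper rolls.
At least 7 paper rolls are required, but only 6 are allowed.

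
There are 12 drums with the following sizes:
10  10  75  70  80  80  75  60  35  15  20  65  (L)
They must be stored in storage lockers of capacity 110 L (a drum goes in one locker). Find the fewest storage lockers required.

Total = 80 + 80 + 75 + 75 + 70 + 65 + 60 + 35 + 20 + 15 + 10 + 10 = 595 L.
Lower bound: ⌈595/110⌉ = 6 storage lockers.
Also, 7 drums each exceed 55 L, and no two of those can share a locker, so at least 7 storage lockers are needed.
A packing using 7 storage lockers:
  locker 1: 80 + 20 + 10 = 110
  locker 2: 80 + 15 + 10 = 105
  locker 3: 75 + 35 = 110
  locker 4: 75 = 75
  locker 5: 70 = 70
  locker 6: 65 = 65
  locker 7: 60 = 60
This matches the lower bound, so 7 is optimal.

7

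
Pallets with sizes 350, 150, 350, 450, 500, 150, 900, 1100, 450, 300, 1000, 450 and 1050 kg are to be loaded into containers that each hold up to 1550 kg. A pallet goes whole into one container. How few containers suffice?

5

Total = 1100 + 1050 + 1000 + 900 + 500 + 450 + 450 + 450 + 350 + 350 + 300 + 150 + 150 = 7200 kg.
Lower bound: ⌈7200/1550⌉ = 5 containers.
A packing using 5 containers:
  container 1: 1100 + 450 = 1550
  container 2: 1050 + 500 = 1550
  container 3: 1000 + 450 = 1450
  container 4: 900 + 450 + 150 = 1500
  container 5: 350 + 350 + 300 + 150 = 1150
This matches the lower bound, so 5 is optimal.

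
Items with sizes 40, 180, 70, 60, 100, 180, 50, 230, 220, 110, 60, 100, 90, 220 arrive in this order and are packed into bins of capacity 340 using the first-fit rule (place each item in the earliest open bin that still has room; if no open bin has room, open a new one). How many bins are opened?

6

  40 → bin 1 (new)  [load 40/340]
  180 → bin 1  [load 220/340]
  70 → bin 1  [load 290/340]
  60 → bin 2 (new)  [load 60/340]
  100 → bin 2  [load 160/340]
  180 → bin 2  [load 340/340]
  50 → bin 1  [load 340/340]
  230 → bin 3 (new)  [load 230/340]
  220 → bin 4 (new)  [load 220/340]
  110 → bin 3  [load 340/340]
  60 → bin 4  [load 280/340]
  100 → bin 5 (new)  [load 100/340]
  90 → bin 5  [load 190/340]
  220 → bin 6 (new)  [load 220/340]
6 bins opened.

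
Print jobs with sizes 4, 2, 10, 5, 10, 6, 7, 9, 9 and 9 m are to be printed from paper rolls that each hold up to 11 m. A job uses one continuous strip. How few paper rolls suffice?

Total = 10 + 10 + 9 + 9 + 9 + 7 + 6 + 5 + 4 + 2 = 71 m.
Lower bound: ⌈71/11⌉ = 7 paper rolls.
A packing using 7 paper rolls:
  roll 1: 10 = 10
  roll 2: 10 = 10
  roll 3: 9 + 2 = 11
  roll 4: 9 = 9
  roll 5: 9 = 9
  roll 6: 7 + 4 = 11
  roll 7: 6 + 5 = 11
This matches the lower bound, so 7 is optimal.

7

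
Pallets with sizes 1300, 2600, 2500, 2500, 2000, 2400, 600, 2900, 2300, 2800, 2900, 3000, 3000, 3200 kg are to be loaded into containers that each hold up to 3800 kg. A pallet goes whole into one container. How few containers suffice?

12

Total = 3200 + 3000 + 3000 + 2900 + 2900 + 2800 + 2600 + 2500 + 2500 + 2400 + 2300 + 2000 + 1300 + 600 = 34000 kg.
Lower bound: ⌈34000/3800⌉ = 9 containers.
Also, 12 pallets each exceed 1900 kg, and no two of those can share a container, so at least 12 containers are needed.
A packing using 12 containers:
  container 1: 3200 + 600 = 3800
  container 2: 3000 = 3000
  container 3: 3000 = 3000
  container 4: 2900 = 2900
  container 5: 2900 = 2900
  container 6: 2800 = 2800
  container 7: 2600 = 2600
  container 8: 2500 + 1300 = 3800
  container 9: 2500 = 2500
  container 10: 2400 = 2400
  container 11: 2300 = 2300
  container 12: 2000 = 2000
This matches the lower bound, so 12 is optimal.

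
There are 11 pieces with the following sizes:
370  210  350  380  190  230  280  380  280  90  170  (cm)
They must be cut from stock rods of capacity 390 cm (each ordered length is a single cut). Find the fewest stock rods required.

Total = 380 + 380 + 370 + 350 + 280 + 280 + 230 + 210 + 190 + 170 + 90 = 2930 cm.
Lower bound: ⌈2930/390⌉ = 8 stock rods.
A packing using 9 stock rods:
  stock rod 1: 380 = 380
  stock rod 2: 380 = 380
  stock rod 3: 370 = 370
  stock rod 4: 350 = 350
  stock rod 5: 280 + 90 = 370
  stock rod 6: 280 = 280
  stock rod 7: 230 = 230
  stock rod 8: 210 + 170 = 380
  stock rod 9: 190 = 190
No arrangement into 8 stock rods stays within capacity, so 9 is optimal.

9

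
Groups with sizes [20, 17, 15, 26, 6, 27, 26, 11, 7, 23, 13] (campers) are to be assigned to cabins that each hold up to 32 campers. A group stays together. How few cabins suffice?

Total = 27 + 26 + 26 + 23 + 20 + 17 + 15 + 13 + 11 + 7 + 6 = 191 campers.
Lower bound: ⌈191/32⌉ = 6 cabins.
A packing using 7 cabins:
  cabin 1: 27 = 27
  cabin 2: 26 + 6 = 32
  cabin 3: 26 = 26
  cabin 4: 23 + 7 = 30
  cabin 5: 20 + 11 = 31
  cabin 6: 17 + 15 = 32
  cabin 7: 13 = 13
No arrangement into 6 cabins stays within capacity, so 7 is optimal.

7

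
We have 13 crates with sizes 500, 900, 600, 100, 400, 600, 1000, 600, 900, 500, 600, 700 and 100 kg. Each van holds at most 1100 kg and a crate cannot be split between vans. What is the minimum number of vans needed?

8

Total = 1000 + 900 + 900 + 700 + 600 + 600 + 600 + 600 + 500 + 500 + 400 + 100 + 100 = 7500 kg.
Lower bound: ⌈7500/1100⌉ = 7 vans.
Also, 8 crates each exceed 550 kg, and no two of those can share a van, so at least 8 vans are needed.
A packing using 8 vans:
  van 1: 1000 + 100 = 1100
  van 2: 900 + 100 = 1000
  van 3: 900 = 900
  van 4: 700 + 400 = 1100
  van 5: 600 + 500 = 1100
  van 6: 600 + 500 = 1100
  van 7: 600 = 600
  van 8: 600 = 600
This matches the lower bound, so 8 is optimal.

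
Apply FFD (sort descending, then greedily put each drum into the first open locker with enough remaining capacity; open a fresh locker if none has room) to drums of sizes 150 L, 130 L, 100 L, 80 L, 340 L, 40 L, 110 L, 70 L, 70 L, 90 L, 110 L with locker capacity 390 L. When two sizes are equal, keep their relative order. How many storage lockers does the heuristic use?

4

Sorted descending: 340, 150, 130, 110, 110, 100, 90, 80, 70, 70, 40.
  340 → locker 1 (new)  [load 340/390]
  150 → locker 2 (new)  [load 150/390]
  130 → locker 2  [load 280/390]
  110 → locker 2  [load 390/390]
  110 → locker 3 (new)  [load 110/390]
  100 → locker 3  [load 210/390]
  90 → locker 3  [load 300/390]
  80 → locker 3  [load 380/390]
  70 → locker 4 (new)  [load 70/390]
  70 → locker 4  [load 140/390]
  40 → locker 1  [load 380/390]
4 storage lockers opened.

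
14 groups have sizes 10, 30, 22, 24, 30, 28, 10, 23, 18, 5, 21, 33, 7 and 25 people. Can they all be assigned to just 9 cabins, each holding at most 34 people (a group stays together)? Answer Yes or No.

Total = 286 people; ⌈286/34⌉ = 9.
10 groups each exceed half the capacity and cannot share a cabin, forcing at least 10 cabins.
At least 10 cabins are required, but only 9 are allowed.

No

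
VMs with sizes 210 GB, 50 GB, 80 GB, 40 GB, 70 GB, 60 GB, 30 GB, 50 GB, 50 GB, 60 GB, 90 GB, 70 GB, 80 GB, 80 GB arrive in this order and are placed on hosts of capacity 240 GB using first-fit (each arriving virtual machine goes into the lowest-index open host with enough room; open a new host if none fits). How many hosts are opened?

  210 → host 1 (new)  [load 210/240]
  50 → host 2 (new)  [load 50/240]
  80 → host 2  [load 130/240]
  40 → host 2  [load 170/240]
  70 → host 2  [load 240/240]
  60 → host 3 (new)  [load 60/240]
  30 → host 1  [load 240/240]
  50 → host 3  [load 110/240]
  50 → host 3  [load 160/240]
  60 → host 3  [load 220/240]
  90 → host 4 (new)  [load 90/240]
  70 → host 4  [load 160/240]
  80 → host 4  [load 240/240]
  80 → host 5 (new)  [load 80/240]
5 hosts opened.

5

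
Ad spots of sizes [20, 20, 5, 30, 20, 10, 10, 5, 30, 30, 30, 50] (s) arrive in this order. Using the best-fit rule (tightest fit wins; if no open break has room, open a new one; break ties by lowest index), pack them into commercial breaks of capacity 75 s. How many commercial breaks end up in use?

  20 → break 1 (new)  [load 20/75]
  20 → break 1  [load 40/75]
  5 → break 1  [load 45/75]
  30 → break 1  [load 75/75]
  20 → break 2 (new)  [load 20/75]
  10 → break 2  [load 30/75]
  10 → break 2  [load 40/75]
  5 → break 2  [load 45/75]
  30 → break 2  [load 75/75]
  30 → break 3 (new)  [load 30/75]
  30 → break 3  [load 60/75]
  50 → break 4 (new)  [load 50/75]
4 commercial breaks opened.

4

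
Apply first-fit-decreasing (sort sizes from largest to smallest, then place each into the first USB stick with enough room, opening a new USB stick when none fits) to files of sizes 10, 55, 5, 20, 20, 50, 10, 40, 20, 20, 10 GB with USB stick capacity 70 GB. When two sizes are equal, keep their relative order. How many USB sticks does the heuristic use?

Sorted descending: 55, 50, 40, 20, 20, 20, 20, 10, 10, 10, 5.
  55 → USB stick 1 (new)  [load 55/70]
  50 → USB stick 2 (new)  [load 50/70]
  40 → USB stick 3 (new)  [load 40/70]
  20 → USB stick 2  [load 70/70]
  20 → USB stick 3  [load 60/70]
  20 → USB stick 4 (new)  [load 20/70]
  20 → USB stick 4  [load 40/70]
  10 → USB stick 1  [load 65/70]
  10 → USB stick 3  [load 70/70]
  10 → USB stick 4  [load 50/70]
  5 → USB stick 1  [load 70/70]
4 USB sticks opened.

4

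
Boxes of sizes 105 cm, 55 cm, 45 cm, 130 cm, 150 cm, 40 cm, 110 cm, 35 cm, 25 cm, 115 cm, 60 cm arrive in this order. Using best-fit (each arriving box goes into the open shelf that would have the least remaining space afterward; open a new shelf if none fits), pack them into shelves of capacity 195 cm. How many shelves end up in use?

  105 → shelf 1 (new)  [load 105/195]
  55 → shelf 1  [load 160/195]
  45 → shelf 2 (new)  [load 45/195]
  130 → shelf 2  [load 175/195]
  150 → shelf 3 (new)  [load 150/195]
  40 → shelf 3  [load 190/195]
  110 → shelf 4 (new)  [load 110/195]
  35 → shelf 1  [load 195/195]
  25 → shelf 4  [load 135/195]
  115 → shelf 5 (new)  [load 115/195]
  60 → shelf 4  [load 195/195]
5 shelves opened.

5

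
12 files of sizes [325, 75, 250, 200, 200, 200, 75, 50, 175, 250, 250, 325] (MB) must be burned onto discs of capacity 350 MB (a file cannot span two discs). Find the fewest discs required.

9

Total = 325 + 325 + 250 + 250 + 250 + 200 + 200 + 200 + 175 + 75 + 75 + 50 = 2375 MB.
Lower bound: ⌈2375/350⌉ = 7 discs.
Also, 8 files each exceed 175 MB, and no two of those can share a disc, so at least 8 discs are needed.
A packing using 9 discs:
  disc 1: 325 = 325
  disc 2: 325 = 325
  disc 3: 250 + 75 = 325
  disc 4: 250 + 75 = 325
  disc 5: 250 + 50 = 300
  disc 6: 200 = 200
  disc 7: 200 = 200
  disc 8: 200 = 200
  disc 9: 175 = 175
No arrangement into 8 discs stays within capacity, so 9 is optimal.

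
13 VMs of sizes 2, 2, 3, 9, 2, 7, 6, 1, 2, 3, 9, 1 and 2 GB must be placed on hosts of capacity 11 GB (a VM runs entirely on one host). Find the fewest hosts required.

Total = 9 + 9 + 7 + 6 + 3 + 3 + 2 + 2 + 2 + 2 + 2 + 1 + 1 = 49 GB.
Lower bound: ⌈49/11⌉ = 5 hosts.
A packing using 5 hosts:
  host 1: 9 + 2 = 11
  host 2: 9 + 2 = 11
  host 3: 7 + 3 + 1 = 11
  host 4: 6 + 3 + 2 = 11
  host 5: 2 + 2 + 1 = 5
This matches the lower bound, so 5 is optimal.

5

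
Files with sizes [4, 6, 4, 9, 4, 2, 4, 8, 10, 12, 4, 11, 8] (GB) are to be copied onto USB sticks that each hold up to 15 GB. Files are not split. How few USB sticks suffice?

7

Total = 12 + 11 + 10 + 9 + 8 + 8 + 6 + 4 + 4 + 4 + 4 + 4 + 2 = 86 GB.
Lower bound: ⌈86/15⌉ = 6 USB sticks.
A packing using 7 USB sticks:
  USB stick 1: 12 + 2 = 14
  USB stick 2: 11 + 4 = 15
  USB stick 3: 10 + 4 = 14
  USB stick 4: 9 + 6 = 15
  USB stick 5: 8 + 4 = 12
  USB stick 6: 8 + 4 = 12
  USB stick 7: 4 = 4
No arrangement into 6 USB sticks stays within capacity, so 7 is optimal.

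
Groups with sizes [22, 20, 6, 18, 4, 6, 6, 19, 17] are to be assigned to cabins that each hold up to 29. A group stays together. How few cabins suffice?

Total = 22 + 20 + 19 + 18 + 17 + 6 + 6 + 6 + 4 = 118.
Lower bound: ⌈118/29⌉ = 5 cabins.
A packing using 5 cabins:
  cabin 1: 22 + 6 = 28
  cabin 2: 20 + 6 = 26
  cabin 3: 19 + 6 + 4 = 29
  cabin 4: 18 = 18
  cabin 5: 17 = 17
This matches the lower bound, so 5 is optimal.

5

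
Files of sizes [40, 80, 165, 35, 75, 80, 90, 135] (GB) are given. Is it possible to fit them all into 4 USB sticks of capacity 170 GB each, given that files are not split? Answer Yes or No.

Total = 700 GB; ⌈700/170⌉ = 5.
At least 5 USB sticks are required, but only 4 are allowed.

No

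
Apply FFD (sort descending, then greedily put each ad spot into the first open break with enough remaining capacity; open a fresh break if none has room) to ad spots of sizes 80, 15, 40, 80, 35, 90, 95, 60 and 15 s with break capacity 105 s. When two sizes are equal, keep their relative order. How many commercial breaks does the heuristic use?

Sorted descending: 95, 90, 80, 80, 60, 40, 35, 15, 15.
  95 → break 1 (new)  [load 95/105]
  90 → break 2 (new)  [load 90/105]
  80 → break 3 (new)  [load 80/105]
  80 → break 4 (new)  [load 80/105]
  60 → break 5 (new)  [load 60/105]
  40 → break 5  [load 100/105]
  35 → break 6 (new)  [load 35/105]
  15 → break 2  [load 105/105]
  15 → break 3  [load 95/105]
6 commercial breaks opened.

6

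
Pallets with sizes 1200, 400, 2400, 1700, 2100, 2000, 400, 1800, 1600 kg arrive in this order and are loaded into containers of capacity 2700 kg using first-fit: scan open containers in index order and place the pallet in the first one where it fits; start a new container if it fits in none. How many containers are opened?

  1200 → container 1 (new)  [load 1200/2700]
  400 → container 1  [load 1600/2700]
  2400 → container 2 (new)  [load 2400/2700]
  1700 → container 3 (new)  [load 1700/2700]
  2100 → container 4 (new)  [load 2100/2700]
  2000 → container 5 (new)  [load 2000/2700]
  400 → container 1  [load 2000/2700]
  1800 → container 6 (new)  [load 1800/2700]
  1600 → container 7 (new)  [load 1600/2700]
7 containers opened.

7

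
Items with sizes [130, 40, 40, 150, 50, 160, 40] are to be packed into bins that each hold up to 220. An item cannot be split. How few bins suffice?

Total = 160 + 150 + 130 + 50 + 40 + 40 + 40 = 610.
Lower bound: ⌈610/220⌉ = 3 bins.
A packing using 3 bins:
  bin 1: 160 + 50 = 210
  bin 2: 150 + 40 = 190
  bin 3: 130 + 40 + 40 = 210
This matches the lower bound, so 3 is optimal.

3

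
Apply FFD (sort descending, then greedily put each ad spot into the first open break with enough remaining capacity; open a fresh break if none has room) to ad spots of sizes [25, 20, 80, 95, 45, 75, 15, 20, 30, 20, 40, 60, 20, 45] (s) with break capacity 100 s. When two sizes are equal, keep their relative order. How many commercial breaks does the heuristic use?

Sorted descending: 95, 80, 75, 60, 45, 45, 40, 30, 25, 20, 20, 20, 20, 15.
  95 → break 1 (new)  [load 95/100]
  80 → break 2 (new)  [load 80/100]
  75 → break 3 (new)  [load 75/100]
  60 → break 4 (new)  [load 60/100]
  45 → break 5 (new)  [load 45/100]
  45 → break 5  [load 90/100]
  40 → break 4  [load 100/100]
  30 → break 6 (new)  [load 30/100]
  25 → break 3  [load 100/100]
  20 → break 2  [load 100/100]
  20 → break 6  [load 50/100]
  20 → break 6  [load 70/100]
  20 → break 6  [load 90/100]
  15 → break 7 (new)  [load 15/100]
7 commercial breaks opened.

7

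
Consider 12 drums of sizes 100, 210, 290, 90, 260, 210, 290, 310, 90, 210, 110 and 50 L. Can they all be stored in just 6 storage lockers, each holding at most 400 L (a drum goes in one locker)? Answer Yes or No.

Total = 2220 L; ⌈2220/400⌉ = 6.
7 drums each exceed half the capacity and cannot share a locker, forcing at least 7 storage lockers.
At least 7 storage lockers are required, but only 6 are allowed.

No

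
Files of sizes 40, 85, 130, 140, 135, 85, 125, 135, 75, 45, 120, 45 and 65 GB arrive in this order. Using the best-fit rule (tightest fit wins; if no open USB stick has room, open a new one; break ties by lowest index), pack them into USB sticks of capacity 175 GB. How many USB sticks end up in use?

9

  40 → USB stick 1 (new)  [load 40/175]
  85 → USB stick 1  [load 125/175]
  130 → USB stick 2 (new)  [load 130/175]
  140 → USB stick 3 (new)  [load 140/175]
  135 → USB stick 4 (new)  [load 135/175]
  85 → USB stick 5 (new)  [load 85/175]
  125 → USB stick 6 (new)  [load 125/175]
  135 → USB stick 7 (new)  [load 135/175]
  75 → USB stick 5  [load 160/175]
  45 → USB stick 2  [load 175/175]
  120 → USB stick 8 (new)  [load 120/175]
  45 → USB stick 1  [load 170/175]
  65 → USB stick 9 (new)  [load 65/175]
9 USB sticks opened.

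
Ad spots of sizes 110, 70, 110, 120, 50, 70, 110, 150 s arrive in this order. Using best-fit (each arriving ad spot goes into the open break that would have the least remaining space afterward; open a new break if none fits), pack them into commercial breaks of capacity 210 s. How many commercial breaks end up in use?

5

  110 → break 1 (new)  [load 110/210]
  70 → break 1  [load 180/210]
  110 → break 2 (new)  [load 110/210]
  120 → break 3 (new)  [load 120/210]
  50 → break 3  [load 170/210]
  70 → break 2  [load 180/210]
  110 → break 4 (new)  [load 110/210]
  150 → break 5 (new)  [load 150/210]
5 commercial breaks opened.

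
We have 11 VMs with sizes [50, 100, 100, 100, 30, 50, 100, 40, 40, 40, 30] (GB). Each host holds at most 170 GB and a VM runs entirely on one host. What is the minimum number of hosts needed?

Total = 100 + 100 + 100 + 100 + 50 + 50 + 40 + 40 + 40 + 30 + 30 = 680 GB.
Lower bound: ⌈680/170⌉ = 4 hosts.
A packing using 5 hosts:
  host 1: 100 + 50 = 150
  host 2: 100 + 50 = 150
  host 3: 100 + 40 + 30 = 170
  host 4: 100 + 40 + 30 = 170
  host 5: 40 = 40
No arrangement into 4 hosts stays within capacity, so 5 is optimal.

5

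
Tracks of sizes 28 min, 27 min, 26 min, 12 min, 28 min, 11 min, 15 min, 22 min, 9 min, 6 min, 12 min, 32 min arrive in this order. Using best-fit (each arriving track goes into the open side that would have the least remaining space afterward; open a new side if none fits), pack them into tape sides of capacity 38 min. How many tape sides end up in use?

  28 → side 1 (new)  [load 28/38]
  27 → side 2 (new)  [load 27/38]
  26 → side 3 (new)  [load 26/38]
  12 → side 3  [load 38/38]
  28 → side 4 (new)  [load 28/38]
  11 → side 2  [load 38/38]
  15 → side 5 (new)  [load 15/38]
  22 → side 5  [load 37/38]
  9 → side 1  [load 37/38]
  6 → side 4  [load 34/38]
  12 → side 6 (new)  [load 12/38]
  32 → side 7 (new)  [load 32/38]
7 tape sides opened.

7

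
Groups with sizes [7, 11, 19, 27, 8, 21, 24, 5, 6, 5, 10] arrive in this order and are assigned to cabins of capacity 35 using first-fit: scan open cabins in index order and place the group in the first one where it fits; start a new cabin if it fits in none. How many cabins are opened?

  7 → cabin 1 (new)  [load 7/35]
  11 → cabin 1  [load 18/35]
  19 → cabin 2 (new)  [load 19/35]
  27 → cabin 3 (new)  [load 27/35]
  8 → cabin 1  [load 26/35]
  21 → cabin 4 (new)  [load 21/35]
  24 → cabin 5 (new)  [load 24/35]
  5 → cabin 1  [load 31/35]
  6 → cabin 2  [load 25/35]
  5 → cabin 2  [load 30/35]
  10 → cabin 4  [load 31/35]
5 cabins opened.

5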